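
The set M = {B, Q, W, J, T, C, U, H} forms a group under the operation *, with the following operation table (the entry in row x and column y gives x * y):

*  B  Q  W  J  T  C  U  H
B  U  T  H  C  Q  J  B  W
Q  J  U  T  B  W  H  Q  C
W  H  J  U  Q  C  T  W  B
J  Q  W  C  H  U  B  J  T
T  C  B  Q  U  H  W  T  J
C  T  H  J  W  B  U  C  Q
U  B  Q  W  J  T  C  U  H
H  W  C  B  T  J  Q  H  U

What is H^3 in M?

H^1 = H
H^2 = H * H = U
H^3 = U * H = H

H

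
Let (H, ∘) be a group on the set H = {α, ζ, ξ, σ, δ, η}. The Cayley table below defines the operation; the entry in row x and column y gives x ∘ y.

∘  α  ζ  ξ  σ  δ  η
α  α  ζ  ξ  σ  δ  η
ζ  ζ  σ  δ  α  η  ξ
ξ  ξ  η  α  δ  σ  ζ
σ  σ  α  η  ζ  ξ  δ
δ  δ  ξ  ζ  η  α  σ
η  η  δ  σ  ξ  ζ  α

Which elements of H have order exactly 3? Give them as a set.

Identity is α. Compute the order of each non-identity element by repeated multiplication:
  ζ: ζ → σ → α  (order 3)
  ξ: ξ → α  (order 2)
  σ: σ → ζ → α  (order 3)
  δ: δ → α  (order 2)
  η: η → α  (order 2)
Elements of order 3: {ζ, σ}.
(Structurally, H here is isomorphic to the symmetric group S_3.)

{ζ, σ}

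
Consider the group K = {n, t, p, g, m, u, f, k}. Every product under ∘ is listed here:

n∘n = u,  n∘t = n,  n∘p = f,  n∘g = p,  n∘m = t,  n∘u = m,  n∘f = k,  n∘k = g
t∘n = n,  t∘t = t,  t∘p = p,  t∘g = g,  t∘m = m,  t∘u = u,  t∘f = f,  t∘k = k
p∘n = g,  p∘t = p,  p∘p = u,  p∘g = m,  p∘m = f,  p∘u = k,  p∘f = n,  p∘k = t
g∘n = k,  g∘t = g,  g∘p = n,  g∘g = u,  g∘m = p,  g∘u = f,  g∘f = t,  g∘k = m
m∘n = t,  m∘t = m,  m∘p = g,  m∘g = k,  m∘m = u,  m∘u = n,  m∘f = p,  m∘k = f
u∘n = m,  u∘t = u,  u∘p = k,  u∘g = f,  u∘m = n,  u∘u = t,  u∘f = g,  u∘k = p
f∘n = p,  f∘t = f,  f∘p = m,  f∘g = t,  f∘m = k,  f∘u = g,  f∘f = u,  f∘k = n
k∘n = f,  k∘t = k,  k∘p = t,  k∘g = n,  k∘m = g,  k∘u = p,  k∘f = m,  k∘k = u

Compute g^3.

g^1 = g
g^2 = g ∘ g = u
g^3 = u ∘ g = f

f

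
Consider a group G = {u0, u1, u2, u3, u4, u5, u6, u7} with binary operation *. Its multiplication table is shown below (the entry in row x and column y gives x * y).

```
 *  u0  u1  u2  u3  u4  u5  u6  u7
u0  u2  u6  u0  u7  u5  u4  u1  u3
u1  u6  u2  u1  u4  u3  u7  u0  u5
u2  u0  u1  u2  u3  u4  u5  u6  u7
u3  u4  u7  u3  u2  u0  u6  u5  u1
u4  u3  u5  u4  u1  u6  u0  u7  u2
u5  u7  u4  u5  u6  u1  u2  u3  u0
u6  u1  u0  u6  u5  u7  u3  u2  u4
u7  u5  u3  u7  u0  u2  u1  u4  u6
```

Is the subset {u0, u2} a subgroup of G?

Yes

{u0, u2} contains the identity u2.
Checking products: every product of two elements of {u0, u2} (read from the table) lies in {u0, u2}, so the set is closed.
In a finite group, a nonempty closed subset is a subgroup. So {u0, u2} ≤ G.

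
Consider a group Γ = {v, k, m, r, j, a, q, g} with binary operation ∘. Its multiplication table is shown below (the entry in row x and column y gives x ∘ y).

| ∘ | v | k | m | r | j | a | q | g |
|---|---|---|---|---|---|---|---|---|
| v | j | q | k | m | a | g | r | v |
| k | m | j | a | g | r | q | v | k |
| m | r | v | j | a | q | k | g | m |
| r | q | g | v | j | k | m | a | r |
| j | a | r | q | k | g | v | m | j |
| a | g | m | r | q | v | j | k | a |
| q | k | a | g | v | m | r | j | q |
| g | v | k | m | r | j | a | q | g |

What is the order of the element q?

4

The identity element is g (its row matches the header).
q^1 = q
q^2 = q ∘ q = j
q^3 = j ∘ q = m
q^4 = m ∘ q = g
The first power of q equal to the identity is q^4, so ord(q) = 4.
(Structurally, Γ here is isomorphic to the quaternion group Q_8.)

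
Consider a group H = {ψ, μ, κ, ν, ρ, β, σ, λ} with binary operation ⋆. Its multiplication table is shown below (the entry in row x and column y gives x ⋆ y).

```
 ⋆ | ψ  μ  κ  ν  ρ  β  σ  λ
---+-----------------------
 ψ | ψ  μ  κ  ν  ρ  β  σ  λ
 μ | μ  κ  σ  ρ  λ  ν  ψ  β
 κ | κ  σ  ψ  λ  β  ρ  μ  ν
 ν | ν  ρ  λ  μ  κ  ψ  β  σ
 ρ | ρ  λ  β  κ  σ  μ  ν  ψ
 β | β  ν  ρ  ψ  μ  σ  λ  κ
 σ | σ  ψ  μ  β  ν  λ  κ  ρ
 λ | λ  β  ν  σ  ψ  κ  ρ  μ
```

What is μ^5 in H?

μ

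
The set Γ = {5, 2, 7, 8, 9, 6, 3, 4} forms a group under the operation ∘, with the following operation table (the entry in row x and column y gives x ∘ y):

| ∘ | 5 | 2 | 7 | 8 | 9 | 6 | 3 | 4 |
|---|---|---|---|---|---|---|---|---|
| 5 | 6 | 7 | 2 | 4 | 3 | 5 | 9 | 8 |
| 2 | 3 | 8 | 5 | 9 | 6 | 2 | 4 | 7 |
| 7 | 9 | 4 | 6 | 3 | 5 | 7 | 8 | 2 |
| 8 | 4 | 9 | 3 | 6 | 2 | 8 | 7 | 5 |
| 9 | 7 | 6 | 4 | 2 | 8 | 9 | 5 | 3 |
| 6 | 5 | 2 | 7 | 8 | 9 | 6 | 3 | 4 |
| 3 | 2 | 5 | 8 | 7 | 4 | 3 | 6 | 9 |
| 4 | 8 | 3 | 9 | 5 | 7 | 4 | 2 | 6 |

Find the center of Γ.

{6, 8}

An element z is central iff its row equals its column in the table.
For 7: 7 ∘ 9 = 5 ≠ 4 = 9 ∘ 7, so 7 ∉ Z.
Checking each element this way leaves Z(Γ) = {6, 8}.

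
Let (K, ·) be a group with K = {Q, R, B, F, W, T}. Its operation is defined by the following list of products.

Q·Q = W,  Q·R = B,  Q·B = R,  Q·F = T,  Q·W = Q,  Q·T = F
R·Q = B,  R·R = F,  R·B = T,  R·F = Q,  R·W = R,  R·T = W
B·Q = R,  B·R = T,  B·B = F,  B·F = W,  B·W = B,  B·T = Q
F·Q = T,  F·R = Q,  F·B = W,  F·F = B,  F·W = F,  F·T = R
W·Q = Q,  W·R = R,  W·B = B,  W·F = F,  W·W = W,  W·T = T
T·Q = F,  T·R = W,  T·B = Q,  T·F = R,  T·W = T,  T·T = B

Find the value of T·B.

Q

Read row T, column B: T·B = Q.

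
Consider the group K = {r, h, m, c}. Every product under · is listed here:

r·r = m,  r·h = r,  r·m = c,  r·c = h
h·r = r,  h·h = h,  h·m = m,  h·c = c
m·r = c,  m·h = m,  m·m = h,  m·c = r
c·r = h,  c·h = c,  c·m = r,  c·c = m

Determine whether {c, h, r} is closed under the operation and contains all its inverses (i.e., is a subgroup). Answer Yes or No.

r·r = m, which is not in {c, h, r}.
The subset is not closed under ·, so it is not a subgroup.

No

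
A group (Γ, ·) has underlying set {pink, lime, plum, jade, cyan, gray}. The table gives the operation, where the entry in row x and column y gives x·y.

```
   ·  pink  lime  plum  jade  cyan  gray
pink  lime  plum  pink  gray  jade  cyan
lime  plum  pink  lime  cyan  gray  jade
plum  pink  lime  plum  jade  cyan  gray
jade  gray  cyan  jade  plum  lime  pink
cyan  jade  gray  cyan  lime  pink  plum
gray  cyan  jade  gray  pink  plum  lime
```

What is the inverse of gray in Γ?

First locate the identity: row plum matches the header, so plum is the identity.
Scan row gray for plum: gray·cyan = plum. Hence gray^(-1) = cyan.

cyan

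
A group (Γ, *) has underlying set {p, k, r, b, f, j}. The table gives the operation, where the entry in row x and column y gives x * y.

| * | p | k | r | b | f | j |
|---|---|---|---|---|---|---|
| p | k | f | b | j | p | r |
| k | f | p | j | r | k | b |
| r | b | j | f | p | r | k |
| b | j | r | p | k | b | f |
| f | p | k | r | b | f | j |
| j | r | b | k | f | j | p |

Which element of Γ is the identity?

f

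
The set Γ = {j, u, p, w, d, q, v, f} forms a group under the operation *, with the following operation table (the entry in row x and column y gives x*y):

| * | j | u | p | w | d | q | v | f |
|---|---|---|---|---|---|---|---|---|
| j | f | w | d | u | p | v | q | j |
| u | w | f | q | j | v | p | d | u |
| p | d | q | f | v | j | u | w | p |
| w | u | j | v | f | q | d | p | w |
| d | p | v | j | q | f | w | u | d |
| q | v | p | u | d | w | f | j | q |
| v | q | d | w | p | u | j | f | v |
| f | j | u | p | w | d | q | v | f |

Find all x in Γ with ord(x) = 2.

{d, j, p, q, u, v, w}

Identity is f. Compute the order of each non-identity element by repeated multiplication:
  j: j → f  (order 2)
  u: u → f  (order 2)
  p: p → f  (order 2)
  w: w → f  (order 2)
  d: d → f  (order 2)
  q: q → f  (order 2)
  v: v → f  (order 2)
Elements of order 2: {d, j, p, q, u, v, w}.
(Structurally, Γ here is isomorphic to the elementary abelian group (Z_2)^3.)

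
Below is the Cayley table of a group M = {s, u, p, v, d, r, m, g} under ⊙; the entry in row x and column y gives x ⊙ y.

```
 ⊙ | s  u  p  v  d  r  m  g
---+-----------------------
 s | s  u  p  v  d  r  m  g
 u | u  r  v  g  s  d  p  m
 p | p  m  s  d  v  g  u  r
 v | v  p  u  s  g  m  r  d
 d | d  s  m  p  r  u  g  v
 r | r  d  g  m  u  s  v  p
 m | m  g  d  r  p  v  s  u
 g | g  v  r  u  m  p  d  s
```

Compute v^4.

v^1 = v
v^2 = v ⊙ v = s
v^3 = s ⊙ v = v
v^4 = v ⊙ v = s

s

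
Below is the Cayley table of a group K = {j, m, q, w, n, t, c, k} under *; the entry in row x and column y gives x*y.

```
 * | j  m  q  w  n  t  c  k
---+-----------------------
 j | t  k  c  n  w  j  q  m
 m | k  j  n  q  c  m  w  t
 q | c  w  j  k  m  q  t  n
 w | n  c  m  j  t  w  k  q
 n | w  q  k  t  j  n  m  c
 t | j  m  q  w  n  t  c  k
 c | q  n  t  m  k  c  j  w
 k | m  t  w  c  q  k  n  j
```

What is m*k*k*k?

j

m*k = t
t*k = k
k*k = j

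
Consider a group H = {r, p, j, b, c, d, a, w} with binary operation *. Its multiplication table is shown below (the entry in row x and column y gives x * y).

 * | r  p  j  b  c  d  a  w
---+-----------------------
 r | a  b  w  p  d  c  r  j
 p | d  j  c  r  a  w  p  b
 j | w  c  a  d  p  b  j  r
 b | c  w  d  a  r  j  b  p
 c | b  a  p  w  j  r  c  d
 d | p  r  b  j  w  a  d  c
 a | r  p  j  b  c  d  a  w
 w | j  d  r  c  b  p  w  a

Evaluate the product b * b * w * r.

b * b = a
a * w = w
w * r = j

j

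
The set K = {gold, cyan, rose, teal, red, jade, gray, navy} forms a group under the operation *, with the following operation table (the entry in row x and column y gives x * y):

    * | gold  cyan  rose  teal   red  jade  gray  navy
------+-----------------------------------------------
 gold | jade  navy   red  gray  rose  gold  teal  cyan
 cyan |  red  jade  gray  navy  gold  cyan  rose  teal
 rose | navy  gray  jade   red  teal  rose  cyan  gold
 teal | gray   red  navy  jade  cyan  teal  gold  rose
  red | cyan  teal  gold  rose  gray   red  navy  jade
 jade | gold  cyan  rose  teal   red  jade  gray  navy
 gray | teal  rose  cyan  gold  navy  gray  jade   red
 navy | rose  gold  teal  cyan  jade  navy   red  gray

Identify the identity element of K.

jade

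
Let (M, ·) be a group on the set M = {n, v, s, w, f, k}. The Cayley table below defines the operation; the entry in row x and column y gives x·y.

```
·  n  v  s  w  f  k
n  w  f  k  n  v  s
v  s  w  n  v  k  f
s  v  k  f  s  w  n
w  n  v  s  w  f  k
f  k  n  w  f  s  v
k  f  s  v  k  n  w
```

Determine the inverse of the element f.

s

First locate the identity: row w matches the header, so w is the identity.
Scan row f for w: f·s = w. Hence f^(-1) = s.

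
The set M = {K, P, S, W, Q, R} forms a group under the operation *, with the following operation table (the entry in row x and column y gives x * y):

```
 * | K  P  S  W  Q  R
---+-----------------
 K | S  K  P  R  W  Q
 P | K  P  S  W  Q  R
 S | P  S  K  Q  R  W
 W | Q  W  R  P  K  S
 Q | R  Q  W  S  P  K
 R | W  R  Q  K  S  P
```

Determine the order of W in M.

2

The identity element is P (its row matches the header).
W^1 = W
W^2 = W * W = P
The first power of W equal to the identity is W^2, so ord(W) = 2.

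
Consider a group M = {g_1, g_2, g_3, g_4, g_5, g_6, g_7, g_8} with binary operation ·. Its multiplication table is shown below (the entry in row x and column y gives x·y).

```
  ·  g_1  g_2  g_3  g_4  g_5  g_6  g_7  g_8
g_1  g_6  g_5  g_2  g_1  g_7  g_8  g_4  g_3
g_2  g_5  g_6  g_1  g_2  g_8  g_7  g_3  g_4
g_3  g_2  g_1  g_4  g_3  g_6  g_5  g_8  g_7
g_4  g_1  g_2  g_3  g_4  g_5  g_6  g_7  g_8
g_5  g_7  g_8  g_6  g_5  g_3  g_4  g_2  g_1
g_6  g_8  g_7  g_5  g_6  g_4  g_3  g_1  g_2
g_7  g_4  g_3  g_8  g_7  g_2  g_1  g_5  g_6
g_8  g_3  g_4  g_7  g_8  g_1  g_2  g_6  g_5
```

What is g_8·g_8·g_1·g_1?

g_4

g_8·g_8 = g_5
g_5·g_1 = g_7
g_7·g_1 = g_4
(Structurally, M here is isomorphic to the cyclic group Z_8.)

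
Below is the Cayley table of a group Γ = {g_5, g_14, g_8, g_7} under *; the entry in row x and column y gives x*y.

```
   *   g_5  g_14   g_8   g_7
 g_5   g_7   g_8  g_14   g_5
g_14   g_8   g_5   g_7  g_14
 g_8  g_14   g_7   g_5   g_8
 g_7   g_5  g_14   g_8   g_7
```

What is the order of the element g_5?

The identity element is g_7 (its row matches the header).
g_5^1 = g_5
g_5^2 = g_5*g_5 = g_7
The first power of g_5 equal to the identity is g_5^2, so ord(g_5) = 2.

2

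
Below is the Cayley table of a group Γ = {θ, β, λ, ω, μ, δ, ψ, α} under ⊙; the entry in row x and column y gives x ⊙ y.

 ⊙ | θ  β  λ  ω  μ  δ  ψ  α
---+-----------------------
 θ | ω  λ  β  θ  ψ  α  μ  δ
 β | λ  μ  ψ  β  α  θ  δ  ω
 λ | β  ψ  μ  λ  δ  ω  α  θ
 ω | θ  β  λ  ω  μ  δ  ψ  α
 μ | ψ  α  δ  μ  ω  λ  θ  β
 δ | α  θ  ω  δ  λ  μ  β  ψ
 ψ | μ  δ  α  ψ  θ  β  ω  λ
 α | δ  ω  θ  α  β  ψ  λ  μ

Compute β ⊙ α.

Read row β, column α: β ⊙ α = ω.

ω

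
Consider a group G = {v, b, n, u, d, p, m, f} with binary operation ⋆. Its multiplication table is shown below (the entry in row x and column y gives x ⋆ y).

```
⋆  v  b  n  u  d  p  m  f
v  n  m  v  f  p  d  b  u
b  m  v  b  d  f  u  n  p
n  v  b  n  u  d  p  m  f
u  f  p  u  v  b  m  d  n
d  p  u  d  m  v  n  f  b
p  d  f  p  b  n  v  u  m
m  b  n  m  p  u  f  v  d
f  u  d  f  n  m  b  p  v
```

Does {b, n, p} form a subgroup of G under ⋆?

p ⋆ p = v, which is not in {b, n, p}.
The subset is not closed under ⋆, so it is not a subgroup.
(Structurally, G here is isomorphic to the quaternion group Q_8.)

No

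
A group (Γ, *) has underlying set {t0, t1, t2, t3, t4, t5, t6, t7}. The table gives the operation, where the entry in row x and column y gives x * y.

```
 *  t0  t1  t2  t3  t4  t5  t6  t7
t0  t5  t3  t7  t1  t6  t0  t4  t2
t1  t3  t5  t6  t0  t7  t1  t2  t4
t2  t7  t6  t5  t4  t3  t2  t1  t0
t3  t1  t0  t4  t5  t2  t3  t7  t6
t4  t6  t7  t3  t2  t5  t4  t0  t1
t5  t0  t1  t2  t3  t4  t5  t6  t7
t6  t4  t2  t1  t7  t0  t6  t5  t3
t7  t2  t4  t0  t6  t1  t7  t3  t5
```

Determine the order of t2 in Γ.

2

The identity element is t5 (its row matches the header).
t2^1 = t2
t2^2 = t2 * t2 = t5
The first power of t2 equal to the identity is t2^2, so ord(t2) = 2.
(Structurally, Γ here is isomorphic to the elementary abelian group (Z_2)^3.)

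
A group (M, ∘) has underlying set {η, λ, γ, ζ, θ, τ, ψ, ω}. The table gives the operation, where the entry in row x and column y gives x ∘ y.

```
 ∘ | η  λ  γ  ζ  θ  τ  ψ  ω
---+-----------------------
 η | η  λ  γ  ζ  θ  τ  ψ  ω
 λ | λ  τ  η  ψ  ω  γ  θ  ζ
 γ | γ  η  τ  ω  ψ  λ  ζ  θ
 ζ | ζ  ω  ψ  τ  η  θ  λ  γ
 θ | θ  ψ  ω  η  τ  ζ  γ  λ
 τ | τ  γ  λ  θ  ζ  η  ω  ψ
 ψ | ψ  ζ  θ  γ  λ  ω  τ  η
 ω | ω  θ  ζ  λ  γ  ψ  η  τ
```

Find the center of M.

{η, τ}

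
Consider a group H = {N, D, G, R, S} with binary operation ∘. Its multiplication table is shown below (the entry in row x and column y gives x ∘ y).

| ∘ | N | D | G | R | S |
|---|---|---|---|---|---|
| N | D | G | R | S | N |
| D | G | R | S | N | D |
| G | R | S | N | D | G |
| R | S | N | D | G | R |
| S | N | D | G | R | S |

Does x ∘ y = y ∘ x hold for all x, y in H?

Yes

Check whether the table is symmetric across its main diagonal.
Every entry (row x, col y) equals the entry (row y, col x), so H is abelian.
(In fact H ≅ the cyclic group Z_5.)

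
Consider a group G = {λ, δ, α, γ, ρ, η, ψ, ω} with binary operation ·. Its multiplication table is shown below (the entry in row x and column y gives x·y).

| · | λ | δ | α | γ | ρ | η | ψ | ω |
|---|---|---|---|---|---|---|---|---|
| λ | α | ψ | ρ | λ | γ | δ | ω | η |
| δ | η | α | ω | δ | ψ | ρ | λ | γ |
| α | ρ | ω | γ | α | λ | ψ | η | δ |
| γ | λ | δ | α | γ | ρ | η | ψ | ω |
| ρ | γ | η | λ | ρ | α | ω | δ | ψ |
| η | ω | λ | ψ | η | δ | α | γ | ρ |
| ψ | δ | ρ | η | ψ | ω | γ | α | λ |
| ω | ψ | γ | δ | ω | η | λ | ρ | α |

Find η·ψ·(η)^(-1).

ψ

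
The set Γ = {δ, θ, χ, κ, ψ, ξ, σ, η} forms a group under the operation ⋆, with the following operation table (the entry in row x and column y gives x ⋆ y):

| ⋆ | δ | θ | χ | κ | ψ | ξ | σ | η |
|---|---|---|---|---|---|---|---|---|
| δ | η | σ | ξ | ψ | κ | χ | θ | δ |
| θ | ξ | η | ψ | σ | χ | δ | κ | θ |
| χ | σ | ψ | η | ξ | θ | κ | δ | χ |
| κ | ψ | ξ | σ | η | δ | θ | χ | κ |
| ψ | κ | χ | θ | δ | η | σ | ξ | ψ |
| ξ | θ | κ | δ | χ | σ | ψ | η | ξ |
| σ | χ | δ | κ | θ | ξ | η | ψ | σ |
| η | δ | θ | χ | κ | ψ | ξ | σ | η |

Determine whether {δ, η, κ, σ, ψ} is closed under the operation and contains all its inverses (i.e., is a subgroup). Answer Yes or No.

σ ⋆ ψ = ξ, which is not in {δ, η, κ, σ, ψ}.
The subset is not closed under ⋆, so it is not a subgroup.

No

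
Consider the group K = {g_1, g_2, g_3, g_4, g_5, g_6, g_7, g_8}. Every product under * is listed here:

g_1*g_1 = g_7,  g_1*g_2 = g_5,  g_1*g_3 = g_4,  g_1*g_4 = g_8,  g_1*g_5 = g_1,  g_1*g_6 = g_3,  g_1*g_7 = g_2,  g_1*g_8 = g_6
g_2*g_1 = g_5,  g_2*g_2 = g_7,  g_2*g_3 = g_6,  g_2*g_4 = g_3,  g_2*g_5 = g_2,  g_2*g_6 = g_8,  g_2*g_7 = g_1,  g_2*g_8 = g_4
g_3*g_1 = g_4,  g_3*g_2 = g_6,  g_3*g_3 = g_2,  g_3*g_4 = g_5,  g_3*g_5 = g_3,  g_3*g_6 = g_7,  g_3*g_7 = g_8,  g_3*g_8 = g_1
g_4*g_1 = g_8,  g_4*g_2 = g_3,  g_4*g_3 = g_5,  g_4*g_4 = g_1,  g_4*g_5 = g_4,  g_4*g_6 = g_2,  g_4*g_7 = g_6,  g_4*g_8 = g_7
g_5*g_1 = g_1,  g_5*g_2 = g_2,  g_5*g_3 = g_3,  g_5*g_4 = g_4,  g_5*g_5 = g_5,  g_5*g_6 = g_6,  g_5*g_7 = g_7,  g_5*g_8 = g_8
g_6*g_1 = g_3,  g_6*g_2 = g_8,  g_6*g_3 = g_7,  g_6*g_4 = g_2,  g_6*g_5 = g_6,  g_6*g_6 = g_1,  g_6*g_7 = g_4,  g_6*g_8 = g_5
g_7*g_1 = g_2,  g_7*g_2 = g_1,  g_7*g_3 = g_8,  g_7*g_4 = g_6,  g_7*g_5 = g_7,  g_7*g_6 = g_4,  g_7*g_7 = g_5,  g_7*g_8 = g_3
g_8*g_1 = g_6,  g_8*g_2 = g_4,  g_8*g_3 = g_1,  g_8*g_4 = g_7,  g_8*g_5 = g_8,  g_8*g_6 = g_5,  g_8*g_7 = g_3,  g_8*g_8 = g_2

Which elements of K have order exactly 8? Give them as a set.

{g_3, g_4, g_6, g_8}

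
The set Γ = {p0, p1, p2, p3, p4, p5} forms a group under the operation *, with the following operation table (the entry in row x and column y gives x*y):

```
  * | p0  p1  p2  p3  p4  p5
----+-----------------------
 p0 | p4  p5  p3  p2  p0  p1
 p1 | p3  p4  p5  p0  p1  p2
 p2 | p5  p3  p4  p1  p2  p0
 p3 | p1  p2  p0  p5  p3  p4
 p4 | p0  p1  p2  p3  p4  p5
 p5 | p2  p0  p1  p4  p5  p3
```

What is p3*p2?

Read row p3, column p2: p3*p2 = p0.

p0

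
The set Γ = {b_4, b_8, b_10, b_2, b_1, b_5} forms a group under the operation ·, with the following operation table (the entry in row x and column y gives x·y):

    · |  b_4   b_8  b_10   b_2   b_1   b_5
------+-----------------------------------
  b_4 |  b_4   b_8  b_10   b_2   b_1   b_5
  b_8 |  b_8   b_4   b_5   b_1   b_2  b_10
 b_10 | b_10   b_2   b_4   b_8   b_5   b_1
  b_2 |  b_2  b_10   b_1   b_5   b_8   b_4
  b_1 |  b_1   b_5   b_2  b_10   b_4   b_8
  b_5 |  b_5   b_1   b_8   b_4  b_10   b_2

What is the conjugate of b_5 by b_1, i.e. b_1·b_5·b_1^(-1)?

b_2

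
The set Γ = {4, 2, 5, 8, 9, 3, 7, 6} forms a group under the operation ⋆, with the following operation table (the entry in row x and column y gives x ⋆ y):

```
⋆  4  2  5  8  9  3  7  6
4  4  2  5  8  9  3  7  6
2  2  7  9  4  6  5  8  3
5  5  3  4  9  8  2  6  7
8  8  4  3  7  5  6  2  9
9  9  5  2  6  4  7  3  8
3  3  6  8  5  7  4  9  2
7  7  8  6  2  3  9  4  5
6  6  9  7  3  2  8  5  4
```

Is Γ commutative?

No

8 ⋆ 6 = 9 but 6 ⋆ 8 = 3.
Since 8 and 6 do not commute, Γ is not abelian.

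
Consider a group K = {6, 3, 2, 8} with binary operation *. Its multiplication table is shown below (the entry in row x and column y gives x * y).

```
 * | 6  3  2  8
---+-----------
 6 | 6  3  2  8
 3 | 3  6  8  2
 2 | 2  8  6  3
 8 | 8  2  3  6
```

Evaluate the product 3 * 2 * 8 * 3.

3 * 2 = 8
8 * 8 = 6
6 * 3 = 3
(Structurally, K here is isomorphic to the Klein four-group V_4.)

3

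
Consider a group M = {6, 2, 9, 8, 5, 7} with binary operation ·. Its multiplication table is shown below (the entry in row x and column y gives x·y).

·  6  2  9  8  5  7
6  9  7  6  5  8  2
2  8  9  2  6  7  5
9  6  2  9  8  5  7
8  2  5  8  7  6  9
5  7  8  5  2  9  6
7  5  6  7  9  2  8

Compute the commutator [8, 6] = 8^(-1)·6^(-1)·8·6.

8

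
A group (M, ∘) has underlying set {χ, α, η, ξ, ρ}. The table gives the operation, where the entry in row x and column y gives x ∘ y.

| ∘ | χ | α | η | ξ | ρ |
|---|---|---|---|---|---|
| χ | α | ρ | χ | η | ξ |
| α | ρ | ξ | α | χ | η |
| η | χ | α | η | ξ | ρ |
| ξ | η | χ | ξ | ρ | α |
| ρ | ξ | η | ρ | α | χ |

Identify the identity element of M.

The identity e satisfies e ∘ x = x for all x, so its row in the table reproduces the column headers.
Row η reads: χ, α, η, ξ, ρ — exactly the header order. So η is the identity.

η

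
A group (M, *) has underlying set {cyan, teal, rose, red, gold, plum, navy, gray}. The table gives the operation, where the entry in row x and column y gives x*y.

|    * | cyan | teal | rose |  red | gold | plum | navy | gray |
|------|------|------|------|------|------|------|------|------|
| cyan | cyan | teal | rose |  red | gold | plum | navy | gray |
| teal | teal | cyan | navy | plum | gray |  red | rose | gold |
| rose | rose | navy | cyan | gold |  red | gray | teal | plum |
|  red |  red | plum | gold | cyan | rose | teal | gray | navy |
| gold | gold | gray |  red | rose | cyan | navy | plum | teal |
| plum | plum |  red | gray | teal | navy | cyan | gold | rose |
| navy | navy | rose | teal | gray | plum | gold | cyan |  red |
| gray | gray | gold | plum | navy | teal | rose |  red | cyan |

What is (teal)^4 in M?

teal^1 = teal
teal^2 = teal*teal = cyan
teal^3 = cyan*teal = teal
teal^4 = teal*teal = cyan

cyan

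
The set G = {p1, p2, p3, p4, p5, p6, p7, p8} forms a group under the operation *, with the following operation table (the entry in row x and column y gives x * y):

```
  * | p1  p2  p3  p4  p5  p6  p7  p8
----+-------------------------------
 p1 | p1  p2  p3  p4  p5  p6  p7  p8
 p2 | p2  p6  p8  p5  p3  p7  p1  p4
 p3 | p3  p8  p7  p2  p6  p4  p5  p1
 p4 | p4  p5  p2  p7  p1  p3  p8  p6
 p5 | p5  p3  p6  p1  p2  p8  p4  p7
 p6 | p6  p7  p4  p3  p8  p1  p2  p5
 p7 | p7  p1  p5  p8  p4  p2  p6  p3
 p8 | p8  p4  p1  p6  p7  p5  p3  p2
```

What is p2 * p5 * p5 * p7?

p2

p2 * p5 = p3
p3 * p5 = p6
p6 * p7 = p2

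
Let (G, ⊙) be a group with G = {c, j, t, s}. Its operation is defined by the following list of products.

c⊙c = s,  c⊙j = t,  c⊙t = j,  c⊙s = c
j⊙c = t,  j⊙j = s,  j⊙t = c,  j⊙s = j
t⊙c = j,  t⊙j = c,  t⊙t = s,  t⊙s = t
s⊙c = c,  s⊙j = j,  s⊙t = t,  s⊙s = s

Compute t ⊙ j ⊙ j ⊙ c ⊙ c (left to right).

t

t ⊙ j = c
c ⊙ j = t
t ⊙ c = j
j ⊙ c = t
(Structurally, G here is isomorphic to the Klein four-group V_4.)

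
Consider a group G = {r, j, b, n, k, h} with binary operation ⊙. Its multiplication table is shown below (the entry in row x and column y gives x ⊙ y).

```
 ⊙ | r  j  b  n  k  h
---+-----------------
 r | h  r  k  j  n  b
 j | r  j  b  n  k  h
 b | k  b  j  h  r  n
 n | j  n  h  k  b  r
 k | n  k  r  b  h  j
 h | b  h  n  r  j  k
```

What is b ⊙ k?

Read row b, column k: b ⊙ k = r.

r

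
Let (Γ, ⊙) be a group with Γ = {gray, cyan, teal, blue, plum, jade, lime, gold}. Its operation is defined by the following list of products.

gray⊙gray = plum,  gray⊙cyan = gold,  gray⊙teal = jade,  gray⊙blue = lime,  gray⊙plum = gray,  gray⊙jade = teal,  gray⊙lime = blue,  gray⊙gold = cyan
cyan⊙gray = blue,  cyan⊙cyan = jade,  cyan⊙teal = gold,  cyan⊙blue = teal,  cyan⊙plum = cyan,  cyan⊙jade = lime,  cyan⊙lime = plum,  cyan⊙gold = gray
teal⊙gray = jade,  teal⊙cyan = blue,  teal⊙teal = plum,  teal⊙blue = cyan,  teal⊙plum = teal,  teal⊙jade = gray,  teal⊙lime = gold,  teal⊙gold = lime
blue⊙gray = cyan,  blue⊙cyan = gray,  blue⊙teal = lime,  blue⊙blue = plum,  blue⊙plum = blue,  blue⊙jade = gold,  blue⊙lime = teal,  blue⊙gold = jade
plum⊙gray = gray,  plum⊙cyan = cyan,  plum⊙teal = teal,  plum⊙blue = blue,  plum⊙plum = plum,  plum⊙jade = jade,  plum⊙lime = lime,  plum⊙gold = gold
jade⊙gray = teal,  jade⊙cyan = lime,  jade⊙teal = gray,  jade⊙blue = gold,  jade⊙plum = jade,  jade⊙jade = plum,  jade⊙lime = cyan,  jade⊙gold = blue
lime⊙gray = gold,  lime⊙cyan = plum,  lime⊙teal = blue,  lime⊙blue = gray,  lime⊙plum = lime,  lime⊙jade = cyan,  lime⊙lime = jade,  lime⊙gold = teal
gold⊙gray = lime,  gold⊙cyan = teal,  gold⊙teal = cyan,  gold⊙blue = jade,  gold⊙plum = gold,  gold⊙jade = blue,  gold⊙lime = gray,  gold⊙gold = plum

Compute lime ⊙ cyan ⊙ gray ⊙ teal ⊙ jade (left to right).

lime ⊙ cyan = plum
plum ⊙ gray = gray
gray ⊙ teal = jade
jade ⊙ jade = plum
(Structurally, Γ here is isomorphic to the dihedral group D_4.)

plum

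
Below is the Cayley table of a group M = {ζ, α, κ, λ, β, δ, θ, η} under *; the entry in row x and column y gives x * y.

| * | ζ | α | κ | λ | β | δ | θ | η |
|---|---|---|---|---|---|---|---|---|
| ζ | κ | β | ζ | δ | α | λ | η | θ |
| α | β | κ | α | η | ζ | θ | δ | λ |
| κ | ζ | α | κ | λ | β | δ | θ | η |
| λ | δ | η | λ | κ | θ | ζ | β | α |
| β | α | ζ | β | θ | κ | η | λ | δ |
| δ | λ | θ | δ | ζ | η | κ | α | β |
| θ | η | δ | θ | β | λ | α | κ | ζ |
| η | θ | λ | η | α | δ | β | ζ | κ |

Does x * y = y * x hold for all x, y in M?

Check whether the table is symmetric across its main diagonal.
Every entry (row x, col y) equals the entry (row y, col x), so M is abelian.

Yes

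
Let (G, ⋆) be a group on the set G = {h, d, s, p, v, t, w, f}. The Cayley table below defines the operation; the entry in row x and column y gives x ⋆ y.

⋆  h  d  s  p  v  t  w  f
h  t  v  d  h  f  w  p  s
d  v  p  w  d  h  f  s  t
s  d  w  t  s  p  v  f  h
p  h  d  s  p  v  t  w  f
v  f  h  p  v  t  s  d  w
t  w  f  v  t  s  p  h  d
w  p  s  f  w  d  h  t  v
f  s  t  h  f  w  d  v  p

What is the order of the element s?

4

The identity element is p (its row matches the header).
s^1 = s
s^2 = s ⋆ s = t
s^3 = t ⋆ s = v
s^4 = v ⋆ s = p
The first power of s equal to the identity is s^4, so ord(s) = 4.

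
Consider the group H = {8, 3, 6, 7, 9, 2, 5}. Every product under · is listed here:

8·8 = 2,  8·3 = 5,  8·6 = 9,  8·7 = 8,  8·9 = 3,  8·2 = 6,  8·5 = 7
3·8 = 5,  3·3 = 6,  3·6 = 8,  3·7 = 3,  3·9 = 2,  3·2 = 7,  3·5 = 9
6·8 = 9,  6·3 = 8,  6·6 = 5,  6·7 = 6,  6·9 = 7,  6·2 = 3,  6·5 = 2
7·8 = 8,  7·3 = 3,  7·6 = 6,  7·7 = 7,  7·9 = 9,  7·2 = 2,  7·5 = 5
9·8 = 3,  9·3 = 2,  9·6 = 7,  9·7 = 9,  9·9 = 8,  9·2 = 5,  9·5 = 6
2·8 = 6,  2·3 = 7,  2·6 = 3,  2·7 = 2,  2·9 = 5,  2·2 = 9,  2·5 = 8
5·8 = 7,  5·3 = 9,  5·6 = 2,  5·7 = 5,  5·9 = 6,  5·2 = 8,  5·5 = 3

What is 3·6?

8

Read row 3, column 6: 3·6 = 8.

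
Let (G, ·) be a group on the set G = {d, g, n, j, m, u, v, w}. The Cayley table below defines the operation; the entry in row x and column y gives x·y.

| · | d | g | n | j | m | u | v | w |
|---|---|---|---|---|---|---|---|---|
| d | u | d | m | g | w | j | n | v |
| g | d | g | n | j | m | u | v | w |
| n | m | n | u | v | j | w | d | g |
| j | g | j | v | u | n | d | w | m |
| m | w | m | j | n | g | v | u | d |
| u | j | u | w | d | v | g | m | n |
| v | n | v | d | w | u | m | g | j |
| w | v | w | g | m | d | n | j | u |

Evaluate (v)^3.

v^1 = v
v^2 = v·v = g
v^3 = g·v = v
(Structurally, G here is isomorphic to Z_2 x Z_4.)

v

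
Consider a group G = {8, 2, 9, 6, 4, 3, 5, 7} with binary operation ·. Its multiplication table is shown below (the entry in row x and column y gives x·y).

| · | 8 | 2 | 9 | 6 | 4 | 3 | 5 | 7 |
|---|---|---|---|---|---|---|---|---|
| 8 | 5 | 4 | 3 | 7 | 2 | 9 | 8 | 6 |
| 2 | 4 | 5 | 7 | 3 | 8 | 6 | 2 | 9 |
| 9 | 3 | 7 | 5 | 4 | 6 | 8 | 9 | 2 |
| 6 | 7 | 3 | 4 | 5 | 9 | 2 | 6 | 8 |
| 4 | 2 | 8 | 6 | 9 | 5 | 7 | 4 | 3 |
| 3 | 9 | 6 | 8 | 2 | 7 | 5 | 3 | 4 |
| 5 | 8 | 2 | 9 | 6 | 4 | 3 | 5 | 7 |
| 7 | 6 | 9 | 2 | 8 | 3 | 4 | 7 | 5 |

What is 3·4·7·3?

3·4 = 7
7·7 = 5
5·3 = 3
(Structurally, G here is isomorphic to the elementary abelian group (Z_2)^3.)

3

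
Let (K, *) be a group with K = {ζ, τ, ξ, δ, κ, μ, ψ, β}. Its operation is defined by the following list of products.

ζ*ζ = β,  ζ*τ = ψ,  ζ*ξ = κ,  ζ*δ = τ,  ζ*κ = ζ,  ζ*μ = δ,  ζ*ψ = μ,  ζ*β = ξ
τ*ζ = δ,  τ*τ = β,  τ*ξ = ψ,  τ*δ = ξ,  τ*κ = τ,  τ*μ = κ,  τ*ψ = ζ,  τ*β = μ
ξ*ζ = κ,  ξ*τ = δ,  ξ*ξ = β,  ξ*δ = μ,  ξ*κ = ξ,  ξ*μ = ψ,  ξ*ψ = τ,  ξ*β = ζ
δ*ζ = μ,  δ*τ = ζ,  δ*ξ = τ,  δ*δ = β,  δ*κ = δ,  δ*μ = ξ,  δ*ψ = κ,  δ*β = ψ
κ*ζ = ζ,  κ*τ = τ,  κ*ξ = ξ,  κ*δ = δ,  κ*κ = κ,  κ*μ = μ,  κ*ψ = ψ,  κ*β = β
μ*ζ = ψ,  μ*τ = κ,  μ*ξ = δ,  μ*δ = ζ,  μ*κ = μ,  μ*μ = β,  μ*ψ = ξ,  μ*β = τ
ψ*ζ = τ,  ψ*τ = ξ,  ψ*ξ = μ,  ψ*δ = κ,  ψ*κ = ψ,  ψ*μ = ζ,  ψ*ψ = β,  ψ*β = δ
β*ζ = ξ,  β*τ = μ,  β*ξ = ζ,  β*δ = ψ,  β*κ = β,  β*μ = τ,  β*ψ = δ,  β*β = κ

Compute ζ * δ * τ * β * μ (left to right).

μ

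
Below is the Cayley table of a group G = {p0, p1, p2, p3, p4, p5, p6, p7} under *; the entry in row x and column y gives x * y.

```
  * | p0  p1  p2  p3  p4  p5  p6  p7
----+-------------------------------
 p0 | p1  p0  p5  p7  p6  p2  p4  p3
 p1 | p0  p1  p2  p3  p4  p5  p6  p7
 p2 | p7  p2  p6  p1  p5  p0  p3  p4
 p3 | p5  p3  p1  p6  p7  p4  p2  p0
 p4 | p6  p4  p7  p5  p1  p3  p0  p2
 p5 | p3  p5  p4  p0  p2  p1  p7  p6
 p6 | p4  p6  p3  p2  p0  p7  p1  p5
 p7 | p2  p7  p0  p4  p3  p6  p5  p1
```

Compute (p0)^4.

p0^1 = p0
p0^2 = p0 * p0 = p1
p0^3 = p1 * p0 = p0
p0^4 = p0 * p0 = p1

p1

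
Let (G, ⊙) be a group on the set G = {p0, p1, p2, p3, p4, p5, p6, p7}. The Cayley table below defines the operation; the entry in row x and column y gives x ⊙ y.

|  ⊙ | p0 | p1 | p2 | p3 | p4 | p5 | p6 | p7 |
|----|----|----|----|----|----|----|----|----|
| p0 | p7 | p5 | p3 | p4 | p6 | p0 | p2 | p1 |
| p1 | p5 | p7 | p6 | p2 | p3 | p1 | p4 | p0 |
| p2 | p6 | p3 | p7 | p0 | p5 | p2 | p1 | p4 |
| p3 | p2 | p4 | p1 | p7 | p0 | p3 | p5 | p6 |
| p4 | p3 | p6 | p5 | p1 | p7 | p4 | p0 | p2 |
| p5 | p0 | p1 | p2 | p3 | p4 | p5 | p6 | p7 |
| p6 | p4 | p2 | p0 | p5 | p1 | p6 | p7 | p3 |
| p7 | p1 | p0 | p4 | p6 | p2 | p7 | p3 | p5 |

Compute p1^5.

p1

p1^1 = p1
p1^2 = p1 ⊙ p1 = p7
p1^3 = p7 ⊙ p1 = p0
p1^4 = p0 ⊙ p1 = p5
p1^5 = p5 ⊙ p1 = p1
(Structurally, G here is isomorphic to the quaternion group Q_8.)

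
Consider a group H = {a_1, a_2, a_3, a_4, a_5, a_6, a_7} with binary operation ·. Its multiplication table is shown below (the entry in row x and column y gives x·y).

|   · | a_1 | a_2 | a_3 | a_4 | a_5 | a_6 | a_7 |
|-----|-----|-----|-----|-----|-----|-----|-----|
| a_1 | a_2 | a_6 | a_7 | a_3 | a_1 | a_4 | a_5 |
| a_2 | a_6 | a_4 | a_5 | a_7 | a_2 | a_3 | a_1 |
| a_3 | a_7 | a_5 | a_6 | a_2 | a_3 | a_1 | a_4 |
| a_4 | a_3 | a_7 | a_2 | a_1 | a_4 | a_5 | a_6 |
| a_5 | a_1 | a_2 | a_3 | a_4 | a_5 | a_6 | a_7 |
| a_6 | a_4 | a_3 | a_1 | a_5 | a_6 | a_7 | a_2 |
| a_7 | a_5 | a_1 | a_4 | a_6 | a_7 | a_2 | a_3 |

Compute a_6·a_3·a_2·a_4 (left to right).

a_5

a_6·a_3 = a_1
a_1·a_2 = a_6
a_6·a_4 = a_5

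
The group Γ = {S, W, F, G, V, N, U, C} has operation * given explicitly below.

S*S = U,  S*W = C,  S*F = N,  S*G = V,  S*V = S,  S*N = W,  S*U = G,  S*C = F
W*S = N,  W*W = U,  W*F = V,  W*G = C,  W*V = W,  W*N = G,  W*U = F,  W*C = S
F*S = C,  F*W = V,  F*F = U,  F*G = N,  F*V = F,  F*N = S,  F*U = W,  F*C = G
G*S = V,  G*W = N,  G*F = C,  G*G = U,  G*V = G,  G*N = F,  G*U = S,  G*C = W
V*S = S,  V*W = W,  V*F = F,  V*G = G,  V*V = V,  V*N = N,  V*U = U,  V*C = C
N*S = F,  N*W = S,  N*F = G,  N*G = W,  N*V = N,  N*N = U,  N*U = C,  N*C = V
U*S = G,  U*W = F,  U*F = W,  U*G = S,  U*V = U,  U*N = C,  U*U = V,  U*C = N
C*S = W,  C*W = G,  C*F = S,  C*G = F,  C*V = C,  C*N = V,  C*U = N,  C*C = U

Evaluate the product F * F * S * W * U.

C

F * F = U
U * S = G
G * W = N
N * U = C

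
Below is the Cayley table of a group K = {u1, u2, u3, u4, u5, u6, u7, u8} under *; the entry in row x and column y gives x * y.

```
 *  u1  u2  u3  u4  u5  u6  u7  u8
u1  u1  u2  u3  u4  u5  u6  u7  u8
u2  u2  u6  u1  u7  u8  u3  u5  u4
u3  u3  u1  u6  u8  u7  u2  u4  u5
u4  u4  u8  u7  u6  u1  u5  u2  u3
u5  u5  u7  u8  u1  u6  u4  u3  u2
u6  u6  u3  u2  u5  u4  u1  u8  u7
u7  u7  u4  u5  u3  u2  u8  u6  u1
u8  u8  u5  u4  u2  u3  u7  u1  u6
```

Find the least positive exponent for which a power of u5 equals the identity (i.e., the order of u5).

4

The identity element is u1 (its row matches the header).
u5^1 = u5
u5^2 = u5 * u5 = u6
u5^3 = u6 * u5 = u4
u5^4 = u4 * u5 = u1
The first power of u5 equal to the identity is u5^4, so ord(u5) = 4.
(Structurally, K here is isomorphic to the quaternion group Q_8.)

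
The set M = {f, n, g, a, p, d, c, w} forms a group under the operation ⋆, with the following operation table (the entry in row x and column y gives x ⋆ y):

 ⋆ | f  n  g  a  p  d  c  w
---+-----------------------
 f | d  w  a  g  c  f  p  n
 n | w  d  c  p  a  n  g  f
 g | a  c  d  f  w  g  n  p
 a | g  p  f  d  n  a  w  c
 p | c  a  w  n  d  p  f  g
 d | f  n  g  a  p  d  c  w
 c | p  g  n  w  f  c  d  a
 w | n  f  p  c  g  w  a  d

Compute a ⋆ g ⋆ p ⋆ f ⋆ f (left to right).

c

a ⋆ g = f
f ⋆ p = c
c ⋆ f = p
p ⋆ f = c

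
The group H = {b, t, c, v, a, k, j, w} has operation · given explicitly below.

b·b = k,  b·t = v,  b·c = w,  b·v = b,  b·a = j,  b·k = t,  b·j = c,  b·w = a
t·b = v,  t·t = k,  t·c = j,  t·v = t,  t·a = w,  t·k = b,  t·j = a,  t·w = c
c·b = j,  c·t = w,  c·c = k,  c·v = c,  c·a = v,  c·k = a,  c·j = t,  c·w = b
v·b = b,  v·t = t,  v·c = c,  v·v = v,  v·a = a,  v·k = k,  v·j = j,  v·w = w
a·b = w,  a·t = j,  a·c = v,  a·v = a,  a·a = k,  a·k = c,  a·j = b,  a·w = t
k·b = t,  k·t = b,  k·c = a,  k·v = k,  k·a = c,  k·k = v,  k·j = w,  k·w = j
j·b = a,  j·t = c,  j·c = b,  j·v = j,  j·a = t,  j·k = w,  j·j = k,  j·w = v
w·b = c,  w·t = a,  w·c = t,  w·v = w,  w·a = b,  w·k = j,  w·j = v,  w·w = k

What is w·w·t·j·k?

w·w = k
k·t = b
b·j = c
c·k = a

a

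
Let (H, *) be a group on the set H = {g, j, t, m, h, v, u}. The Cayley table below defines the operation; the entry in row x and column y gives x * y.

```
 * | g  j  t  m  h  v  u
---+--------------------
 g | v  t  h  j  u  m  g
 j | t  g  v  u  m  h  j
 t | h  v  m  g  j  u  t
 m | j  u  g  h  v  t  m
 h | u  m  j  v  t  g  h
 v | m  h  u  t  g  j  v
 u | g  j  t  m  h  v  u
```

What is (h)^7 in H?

u

h^1 = h
h^2 = h * h = t
h^3 = t * h = j
h^4 = j * h = m
h^5 = m * h = v
h^6 = v * h = g
h^7 = g * h = u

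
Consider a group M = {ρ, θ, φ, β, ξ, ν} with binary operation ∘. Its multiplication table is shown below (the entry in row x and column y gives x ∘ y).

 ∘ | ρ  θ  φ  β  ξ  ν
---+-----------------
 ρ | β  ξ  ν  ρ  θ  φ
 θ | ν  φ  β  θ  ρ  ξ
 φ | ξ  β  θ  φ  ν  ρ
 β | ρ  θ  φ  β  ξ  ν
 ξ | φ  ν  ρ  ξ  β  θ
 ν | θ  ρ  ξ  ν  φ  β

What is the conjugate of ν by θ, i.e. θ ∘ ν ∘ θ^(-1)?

The identity is β. In row θ, the entry β sits in column φ, so θ^(-1) = φ.
θ ∘ ν = ξ
ξ ∘ φ = ρ

ρ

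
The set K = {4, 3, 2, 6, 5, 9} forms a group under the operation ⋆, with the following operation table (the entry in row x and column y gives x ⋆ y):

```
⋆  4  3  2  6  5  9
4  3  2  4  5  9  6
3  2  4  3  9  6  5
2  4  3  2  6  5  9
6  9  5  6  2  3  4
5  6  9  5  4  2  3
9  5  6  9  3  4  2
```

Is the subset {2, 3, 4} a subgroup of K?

Yes

{2, 3, 4} contains the identity 2.
Checking products: every product of two elements of {2, 3, 4} (read from the table) lies in {2, 3, 4}, so the set is closed.
In a finite group, a nonempty closed subset is a subgroup. So {2, 3, 4} ≤ K.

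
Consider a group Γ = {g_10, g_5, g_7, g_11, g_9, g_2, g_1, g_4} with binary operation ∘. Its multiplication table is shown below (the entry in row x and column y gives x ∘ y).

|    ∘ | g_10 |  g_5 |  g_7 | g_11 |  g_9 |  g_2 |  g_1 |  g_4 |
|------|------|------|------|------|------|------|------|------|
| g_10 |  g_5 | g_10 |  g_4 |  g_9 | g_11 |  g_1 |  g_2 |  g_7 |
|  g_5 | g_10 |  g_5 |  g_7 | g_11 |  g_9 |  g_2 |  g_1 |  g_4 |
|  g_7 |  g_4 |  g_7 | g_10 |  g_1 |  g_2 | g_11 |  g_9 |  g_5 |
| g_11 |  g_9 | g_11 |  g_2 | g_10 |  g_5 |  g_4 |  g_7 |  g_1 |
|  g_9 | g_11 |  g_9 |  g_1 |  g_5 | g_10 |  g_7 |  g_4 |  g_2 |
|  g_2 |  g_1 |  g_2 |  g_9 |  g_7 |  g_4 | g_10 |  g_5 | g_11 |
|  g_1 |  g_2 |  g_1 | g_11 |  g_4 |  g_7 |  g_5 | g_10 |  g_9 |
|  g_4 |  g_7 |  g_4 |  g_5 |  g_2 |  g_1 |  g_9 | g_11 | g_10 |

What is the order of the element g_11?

The identity element is g_5 (its row matches the header).
g_11^1 = g_11
g_11^2 = g_11 ∘ g_11 = g_10
g_11^3 = g_10 ∘ g_11 = g_9
g_11^4 = g_9 ∘ g_11 = g_5
The first power of g_11 equal to the identity is g_11^4, so ord(g_11) = 4.
(Structurally, Γ here is isomorphic to the quaternion group Q_8.)

4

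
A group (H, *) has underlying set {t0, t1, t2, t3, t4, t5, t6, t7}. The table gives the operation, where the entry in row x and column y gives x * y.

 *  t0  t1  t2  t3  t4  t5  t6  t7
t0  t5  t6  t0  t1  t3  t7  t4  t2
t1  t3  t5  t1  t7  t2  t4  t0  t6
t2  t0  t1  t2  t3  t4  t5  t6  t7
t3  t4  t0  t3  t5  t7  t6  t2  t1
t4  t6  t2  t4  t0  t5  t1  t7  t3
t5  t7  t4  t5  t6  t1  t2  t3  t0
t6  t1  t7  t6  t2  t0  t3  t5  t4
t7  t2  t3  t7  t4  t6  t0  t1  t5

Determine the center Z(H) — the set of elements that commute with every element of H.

{t2, t5}

An element z is central iff its row equals its column in the table.
For t6: t6 * t0 = t1 ≠ t4 = t0 * t6, so t6 ∉ Z.
Checking each element this way leaves Z(H) = {t2, t5}.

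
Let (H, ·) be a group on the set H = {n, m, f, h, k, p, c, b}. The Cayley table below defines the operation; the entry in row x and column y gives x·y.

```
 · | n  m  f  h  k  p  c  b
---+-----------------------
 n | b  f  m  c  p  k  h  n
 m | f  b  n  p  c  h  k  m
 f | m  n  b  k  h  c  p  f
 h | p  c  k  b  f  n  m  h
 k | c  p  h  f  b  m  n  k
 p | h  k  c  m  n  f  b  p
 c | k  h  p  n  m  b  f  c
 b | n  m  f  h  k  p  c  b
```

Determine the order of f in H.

2

The identity element is b (its row matches the header).
f^1 = f
f^2 = f·f = b
The first power of f equal to the identity is f^2, so ord(f) = 2.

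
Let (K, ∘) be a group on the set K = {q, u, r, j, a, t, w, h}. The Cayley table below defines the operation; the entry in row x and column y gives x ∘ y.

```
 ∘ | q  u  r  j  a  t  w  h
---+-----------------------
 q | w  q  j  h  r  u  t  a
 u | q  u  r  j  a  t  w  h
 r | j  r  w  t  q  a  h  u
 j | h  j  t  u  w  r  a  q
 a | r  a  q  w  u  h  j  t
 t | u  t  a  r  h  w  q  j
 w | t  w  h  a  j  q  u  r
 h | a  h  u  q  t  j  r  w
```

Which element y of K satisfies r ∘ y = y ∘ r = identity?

First locate the identity: row u matches the header, so u is the identity.
Scan row r for u: r ∘ h = u. Hence r^(-1) = h.

h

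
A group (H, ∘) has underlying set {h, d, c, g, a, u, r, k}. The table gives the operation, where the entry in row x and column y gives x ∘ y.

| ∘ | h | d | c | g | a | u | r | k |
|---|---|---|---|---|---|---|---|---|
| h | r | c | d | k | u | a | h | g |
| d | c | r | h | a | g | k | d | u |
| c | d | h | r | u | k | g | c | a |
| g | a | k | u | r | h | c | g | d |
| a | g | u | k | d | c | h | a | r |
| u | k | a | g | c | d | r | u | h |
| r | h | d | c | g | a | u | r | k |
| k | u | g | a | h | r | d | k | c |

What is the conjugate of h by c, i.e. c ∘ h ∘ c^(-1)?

h

The identity is r. In row c, the entry r sits in column c, so c^(-1) = c.
c ∘ h = d
d ∘ c = h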